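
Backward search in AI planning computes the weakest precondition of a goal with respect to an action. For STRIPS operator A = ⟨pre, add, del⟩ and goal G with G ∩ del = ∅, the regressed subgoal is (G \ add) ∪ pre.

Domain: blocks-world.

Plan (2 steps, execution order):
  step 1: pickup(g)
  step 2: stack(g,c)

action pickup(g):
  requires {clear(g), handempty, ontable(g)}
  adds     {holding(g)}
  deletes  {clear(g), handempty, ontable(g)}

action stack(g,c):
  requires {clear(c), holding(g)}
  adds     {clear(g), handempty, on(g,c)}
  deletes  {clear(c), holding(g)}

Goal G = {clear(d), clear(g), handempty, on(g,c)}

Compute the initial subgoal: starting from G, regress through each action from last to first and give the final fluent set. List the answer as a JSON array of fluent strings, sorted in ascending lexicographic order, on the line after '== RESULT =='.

Regress step by step:
  through step 2 (stack(g,c)): drop {clear(g), handempty, on(g,c)}, keep {clear(d)}, require {clear(c), holding(g)}
    → {clear(c), clear(d), holding(g)}
  through step 1 (pickup(g)): drop {holding(g)}, keep {clear(c), clear(d)}, require {clear(g), handempty, ontable(g)}
    → {clear(c), clear(d), clear(g), handempty, ontable(g)}

== RESULT ==
["clear(c)", "clear(d)", "clear(g)", "handempty", "ontable(g)"]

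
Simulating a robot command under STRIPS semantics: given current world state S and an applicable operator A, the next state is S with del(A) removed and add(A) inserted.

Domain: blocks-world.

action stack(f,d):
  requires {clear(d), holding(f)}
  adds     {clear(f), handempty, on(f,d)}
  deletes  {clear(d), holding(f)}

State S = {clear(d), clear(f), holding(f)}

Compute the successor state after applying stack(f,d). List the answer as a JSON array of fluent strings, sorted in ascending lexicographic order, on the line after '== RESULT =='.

Compute (S \ del) ∪ add:
  pre ⊆ S: {clear(d), holding(f)} ⊆ S  — applicable
  S \ del = {clear(f)}
  ∪ add   = {clear(f), handempty, on(f,d)}

== RESULT ==
["clear(f)", "handempty", "on(f,d)"]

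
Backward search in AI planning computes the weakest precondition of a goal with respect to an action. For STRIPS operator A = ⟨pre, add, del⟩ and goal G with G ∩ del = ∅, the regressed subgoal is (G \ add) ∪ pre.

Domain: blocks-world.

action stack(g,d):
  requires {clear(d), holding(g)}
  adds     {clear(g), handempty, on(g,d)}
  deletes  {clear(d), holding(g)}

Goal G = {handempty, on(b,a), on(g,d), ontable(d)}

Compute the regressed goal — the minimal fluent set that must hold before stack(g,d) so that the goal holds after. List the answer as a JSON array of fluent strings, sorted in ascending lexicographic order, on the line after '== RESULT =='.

Regress:
  G ∩ del = {}  (empty — regression defined)
  G \ add = {handempty, on(b,a), on(g,d), ontable(d)} \ {clear(g), handempty, on(g,d)} = {on(b,a), ontable(d)}
  ∪ pre   = {on(b,a), ontable(d)} ∪ {clear(d), holding(g)}
          = {clear(d), holding(g), on(b,a), ontable(d)}

== RESULT ==
["clear(d)", "holding(g)", "on(b,a)", "ontable(d)"]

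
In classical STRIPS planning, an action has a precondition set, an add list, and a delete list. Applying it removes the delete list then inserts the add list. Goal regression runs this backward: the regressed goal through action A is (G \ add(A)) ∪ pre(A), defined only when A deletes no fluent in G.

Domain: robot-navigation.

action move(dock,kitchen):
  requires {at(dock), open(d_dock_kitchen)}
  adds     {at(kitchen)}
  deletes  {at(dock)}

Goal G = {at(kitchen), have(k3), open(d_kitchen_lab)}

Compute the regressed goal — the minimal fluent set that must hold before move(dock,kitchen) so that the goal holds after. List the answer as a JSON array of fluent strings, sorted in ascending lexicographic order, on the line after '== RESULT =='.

Compute (G \ add) ∪ pre:
  G ∩ del = {}  (empty — regression defined)
  G \ add = {at(kitchen), have(k3), open(d_kitchen_lab)} \ {at(kitchen)} = {have(k3), open(d_kitchen_lab)}
  ∪ pre   = {have(k3), open(d_kitchen_lab)} ∪ {at(dock), open(d_dock_kitchen)}
          = {at(dock), have(k3), open(d_dock_kitchen), open(d_kitchen_lab)}

== RESULT ==
["at(dock)", "have(k3)", "open(d_dock_kitchen)", "open(d_kitchen_lab)"]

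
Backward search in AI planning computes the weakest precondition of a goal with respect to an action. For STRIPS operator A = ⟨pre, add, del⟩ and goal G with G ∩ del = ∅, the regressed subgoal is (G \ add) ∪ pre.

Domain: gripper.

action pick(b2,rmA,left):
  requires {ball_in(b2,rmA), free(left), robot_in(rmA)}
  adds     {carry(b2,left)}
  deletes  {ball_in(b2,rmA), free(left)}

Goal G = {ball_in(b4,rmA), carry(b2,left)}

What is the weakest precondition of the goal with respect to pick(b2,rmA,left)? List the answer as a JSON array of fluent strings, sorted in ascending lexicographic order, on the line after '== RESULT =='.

Compute (G \ add) ∪ pre:
  G ∩ del = {}  (empty — regression defined)
  G \ add = {ball_in(b4,rmA), carry(b2,left)} \ {carry(b2,left)} = {ball_in(b4,rmA)}
  ∪ pre   = {ball_in(b4,rmA)} ∪ {ball_in(b2,rmA), free(left), robot_in(rmA)}
          = {ball_in(b2,rmA), ball_in(b4,rmA), free(left), robot_in(rmA)}

== RESULT ==
["ball_in(b2,rmA)", "ball_in(b4,rmA)", "free(left)", "robot_in(rmA)"]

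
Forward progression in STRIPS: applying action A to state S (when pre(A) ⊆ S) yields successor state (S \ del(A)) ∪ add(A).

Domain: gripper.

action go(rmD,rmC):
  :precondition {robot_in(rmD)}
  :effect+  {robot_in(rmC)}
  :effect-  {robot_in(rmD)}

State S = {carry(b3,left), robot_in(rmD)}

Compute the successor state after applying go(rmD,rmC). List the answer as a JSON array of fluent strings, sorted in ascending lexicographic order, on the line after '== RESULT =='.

Progress:
  pre ⊆ S: {robot_in(rmD)} ⊆ S  — applicable
  S \ del = {carry(b3,left)}
  ∪ add   = {carry(b3,left), robot_in(rmC)}

== RESULT ==
["carry(b3,left)", "robot_in(rmC)"]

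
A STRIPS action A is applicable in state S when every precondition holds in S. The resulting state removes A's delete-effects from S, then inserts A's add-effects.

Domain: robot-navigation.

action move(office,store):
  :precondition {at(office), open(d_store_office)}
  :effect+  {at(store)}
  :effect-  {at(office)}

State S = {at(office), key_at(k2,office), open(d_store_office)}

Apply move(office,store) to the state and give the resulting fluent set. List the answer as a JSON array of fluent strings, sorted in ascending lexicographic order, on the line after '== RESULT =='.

Compute (S \ del) ∪ add:
  pre ⊆ S: {at(office), open(d_store_office)} ⊆ S  — applicable
  S \ del = {key_at(k2,office), open(d_store_office)}
  ∪ add   = {at(store), key_at(k2,office), open(d_store_office)}

== RESULT ==
["at(store)", "key_at(k2,office)", "open(d_store_office)"]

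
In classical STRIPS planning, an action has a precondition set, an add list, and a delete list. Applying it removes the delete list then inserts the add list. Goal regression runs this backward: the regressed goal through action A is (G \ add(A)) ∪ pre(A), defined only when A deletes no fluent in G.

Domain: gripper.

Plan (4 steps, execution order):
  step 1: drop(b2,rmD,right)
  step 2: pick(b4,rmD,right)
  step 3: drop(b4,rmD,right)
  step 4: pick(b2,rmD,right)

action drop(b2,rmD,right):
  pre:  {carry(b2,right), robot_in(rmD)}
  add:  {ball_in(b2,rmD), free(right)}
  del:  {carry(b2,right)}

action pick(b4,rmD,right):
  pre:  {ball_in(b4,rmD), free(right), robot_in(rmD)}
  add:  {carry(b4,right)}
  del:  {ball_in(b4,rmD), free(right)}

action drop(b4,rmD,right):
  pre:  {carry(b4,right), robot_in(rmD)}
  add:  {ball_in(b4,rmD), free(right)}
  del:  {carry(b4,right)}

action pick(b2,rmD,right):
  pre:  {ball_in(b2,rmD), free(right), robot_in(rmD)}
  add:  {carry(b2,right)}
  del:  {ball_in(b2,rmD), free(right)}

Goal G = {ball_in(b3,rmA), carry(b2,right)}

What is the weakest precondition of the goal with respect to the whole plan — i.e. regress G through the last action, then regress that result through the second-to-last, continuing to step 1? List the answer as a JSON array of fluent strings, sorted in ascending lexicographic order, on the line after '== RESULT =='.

Regress step by step:
  through step 4 (pick(b2,rmD,right)): drop {carry(b2,right)}, keep {ball_in(b3,rmA)}, require {ball_in(b2,rmD), free(right), robot_in(rmD)}
    → {ball_in(b2,rmD), ball_in(b3,rmA), free(right), robot_in(rmD)}
  through step 3 (drop(b4,rmD,right)): drop {free(right)}, keep {ball_in(b2,rmD), ball_in(b3,rmA), robot_in(rmD)}, require {carry(b4,right), robot_in(rmD)}
    → {ball_in(b2,rmD), ball_in(b3,rmA), carry(b4,right), robot_in(rmD)}
  through step 2 (pick(b4,rmD,right)): drop {carry(b4,right)}, keep {ball_in(b2,rmD), ball_in(b3,rmA), robot_in(rmD)}, require {ball_in(b4,rmD), free(right), robot_in(rmD)}
    → {ball_in(b2,rmD), ball_in(b3,rmA), ball_in(b4,rmD), free(right), robot_in(rmD)}
  through step 1 (drop(b2,rmD,right)): drop {ball_in(b2,rmD), free(right)}, keep {ball_in(b3,rmA), ball_in(b4,rmD), robot_in(rmD)}, require {carry(b2,right), robot_in(rmD)}
    → {ball_in(b3,rmA), ball_in(b4,rmD), carry(b2,right), robot_in(rmD)}

== RESULT ==
["ball_in(b3,rmA)", "ball_in(b4,rmD)", "carry(b2,right)", "robot_in(rmD)"]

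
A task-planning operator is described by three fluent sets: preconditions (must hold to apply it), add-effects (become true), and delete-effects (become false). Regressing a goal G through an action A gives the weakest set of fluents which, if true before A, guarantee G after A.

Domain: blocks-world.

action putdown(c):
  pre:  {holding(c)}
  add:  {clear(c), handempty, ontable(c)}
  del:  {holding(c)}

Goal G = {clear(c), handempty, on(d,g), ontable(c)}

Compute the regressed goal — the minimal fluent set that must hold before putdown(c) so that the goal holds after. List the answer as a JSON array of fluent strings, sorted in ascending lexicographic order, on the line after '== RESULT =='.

Regress:
  G ∩ del = {}  (empty — regression defined)
  G \ add = {clear(c), handempty, on(d,g), ontable(c)} \ {clear(c), handempty, ontable(c)} = {on(d,g)}
  ∪ pre   = {on(d,g)} ∪ {holding(c)}
          = {holding(c), on(d,g)}

== RESULT ==
["holding(c)", "on(d,g)"]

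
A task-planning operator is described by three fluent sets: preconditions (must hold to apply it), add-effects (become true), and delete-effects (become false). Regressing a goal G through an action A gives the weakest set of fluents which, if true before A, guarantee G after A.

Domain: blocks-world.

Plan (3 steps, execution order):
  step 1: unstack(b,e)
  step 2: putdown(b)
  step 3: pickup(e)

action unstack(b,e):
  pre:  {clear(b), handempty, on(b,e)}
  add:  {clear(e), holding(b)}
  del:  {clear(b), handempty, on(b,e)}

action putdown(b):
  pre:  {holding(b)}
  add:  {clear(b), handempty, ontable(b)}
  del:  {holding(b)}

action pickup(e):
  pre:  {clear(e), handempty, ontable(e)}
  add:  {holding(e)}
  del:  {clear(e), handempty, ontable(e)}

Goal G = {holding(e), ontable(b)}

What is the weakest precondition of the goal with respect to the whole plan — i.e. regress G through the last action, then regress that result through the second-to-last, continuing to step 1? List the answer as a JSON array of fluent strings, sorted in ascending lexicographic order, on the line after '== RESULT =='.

Regress step by step:
  through step 3 (pickup(e)): drop {holding(e)}, keep {ontable(b)}, require {clear(e), handempty, ontable(e)}
    → {clear(e), handempty, ontable(b), ontable(e)}
  through step 2 (putdown(b)): drop {handempty, ontable(b)}, keep {clear(e), ontable(e)}, require {holding(b)}
    → {clear(e), holding(b), ontable(e)}
  through step 1 (unstack(b,e)): drop {clear(e), holding(b)}, keep {ontable(e)}, require {clear(b), handempty, on(b,e)}
    → {clear(b), handempty, on(b,e), ontable(e)}

== RESULT ==
["clear(b)", "handempty", "on(b,e)", "ontable(e)"]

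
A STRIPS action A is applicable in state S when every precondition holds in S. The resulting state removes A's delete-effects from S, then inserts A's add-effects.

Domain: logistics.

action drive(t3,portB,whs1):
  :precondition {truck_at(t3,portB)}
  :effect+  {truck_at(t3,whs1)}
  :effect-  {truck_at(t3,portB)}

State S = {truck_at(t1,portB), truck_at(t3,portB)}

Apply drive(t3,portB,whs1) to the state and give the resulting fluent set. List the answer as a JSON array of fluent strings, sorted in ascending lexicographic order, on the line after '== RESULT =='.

Progress:
  pre ⊆ S: {truck_at(t3,portB)} ⊆ S  — applicable
  S \ del = {truck_at(t1,portB)}
  ∪ add   = {truck_at(t1,portB), truck_at(t3,whs1)}

== RESULT ==
["truck_at(t1,portB)", "truck_at(t3,whs1)"]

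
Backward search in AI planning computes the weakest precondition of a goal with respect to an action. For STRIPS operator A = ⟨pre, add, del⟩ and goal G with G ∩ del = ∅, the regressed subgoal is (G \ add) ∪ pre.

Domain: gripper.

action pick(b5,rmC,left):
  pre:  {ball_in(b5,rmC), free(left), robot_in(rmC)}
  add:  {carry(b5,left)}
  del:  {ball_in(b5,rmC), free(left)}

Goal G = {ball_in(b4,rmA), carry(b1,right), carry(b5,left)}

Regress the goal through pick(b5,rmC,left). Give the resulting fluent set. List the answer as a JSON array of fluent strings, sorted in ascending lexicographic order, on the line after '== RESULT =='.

Compute (G \ add) ∪ pre:
  G ∩ del = {}  (empty — regression defined)
  G \ add = {ball_in(b4,rmA), carry(b1,right), carry(b5,left)} \ {carry(b5,left)} = {ball_in(b4,rmA), carry(b1,right)}
  ∪ pre   = {ball_in(b4,rmA), carry(b1,right)} ∪ {ball_in(b5,rmC), free(left), robot_in(rmC)}
          = {ball_in(b4,rmA), ball_in(b5,rmC), carry(b1,right), free(left), robot_in(rmC)}

== RESULT ==
["ball_in(b4,rmA)", "ball_in(b5,rmC)", "carry(b1,right)", "free(left)", "robot_in(rmC)"]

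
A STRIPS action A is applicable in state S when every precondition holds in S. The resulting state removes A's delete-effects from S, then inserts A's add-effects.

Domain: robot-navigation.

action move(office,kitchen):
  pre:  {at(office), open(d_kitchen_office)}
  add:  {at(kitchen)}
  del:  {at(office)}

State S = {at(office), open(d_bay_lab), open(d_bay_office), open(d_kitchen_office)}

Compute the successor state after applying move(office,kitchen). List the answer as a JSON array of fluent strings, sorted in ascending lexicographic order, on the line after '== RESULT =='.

Compute (S \ del) ∪ add:
  pre ⊆ S: {at(office), open(d_kitchen_office)} ⊆ S  — applicable
  S \ del = {open(d_bay_lab), open(d_bay_office), open(d_kitchen_office)}
  ∪ add   = {at(kitchen), open(d_bay_lab), open(d_bay_office), open(d_kitchen_office)}

== RESULT ==
["at(kitchen)", "open(d_bay_lab)", "open(d_bay_office)", "open(d_kitchen_office)"]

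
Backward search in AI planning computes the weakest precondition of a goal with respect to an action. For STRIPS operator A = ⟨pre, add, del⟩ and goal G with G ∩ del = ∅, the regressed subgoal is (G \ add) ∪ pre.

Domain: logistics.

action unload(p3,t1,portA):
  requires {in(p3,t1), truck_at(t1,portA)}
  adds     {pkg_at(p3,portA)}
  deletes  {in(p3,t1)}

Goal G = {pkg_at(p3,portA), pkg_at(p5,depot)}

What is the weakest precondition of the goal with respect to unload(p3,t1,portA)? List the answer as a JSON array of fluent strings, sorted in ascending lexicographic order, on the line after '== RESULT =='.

Compute (G \ add) ∪ pre:
  G ∩ del = {}  (empty — regression defined)
  G \ add = {pkg_at(p3,portA), pkg_at(p5,depot)} \ {pkg_at(p3,portA)} = {pkg_at(p5,depot)}
  ∪ pre   = {pkg_at(p5,depot)} ∪ {in(p3,t1), truck_at(t1,portA)}
          = {in(p3,t1), pkg_at(p5,depot), truck_at(t1,portA)}

== RESULT ==
["in(p3,t1)", "pkg_at(p5,depot)", "truck_at(t1,portA)"]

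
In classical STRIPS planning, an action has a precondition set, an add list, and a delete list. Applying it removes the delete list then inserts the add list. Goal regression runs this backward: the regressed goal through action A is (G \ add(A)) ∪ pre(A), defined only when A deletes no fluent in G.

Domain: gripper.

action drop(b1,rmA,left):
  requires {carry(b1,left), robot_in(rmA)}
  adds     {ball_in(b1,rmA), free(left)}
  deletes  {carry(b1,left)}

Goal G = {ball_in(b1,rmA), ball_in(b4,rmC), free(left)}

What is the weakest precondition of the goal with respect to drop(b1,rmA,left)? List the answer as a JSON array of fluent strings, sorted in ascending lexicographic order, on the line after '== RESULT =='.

Regress:
  G ∩ del = {}  (empty — regression defined)
  G \ add = {ball_in(b1,rmA), ball_in(b4,rmC), free(left)} \ {ball_in(b1,rmA), free(left)} = {ball_in(b4,rmC)}
  ∪ pre   = {ball_in(b4,rmC)} ∪ {carry(b1,left), robot_in(rmA)}
          = {ball_in(b4,rmC), carry(b1,left), robot_in(rmA)}

== RESULT ==
["ball_in(b4,rmC)", "carry(b1,left)", "robot_in(rmA)"]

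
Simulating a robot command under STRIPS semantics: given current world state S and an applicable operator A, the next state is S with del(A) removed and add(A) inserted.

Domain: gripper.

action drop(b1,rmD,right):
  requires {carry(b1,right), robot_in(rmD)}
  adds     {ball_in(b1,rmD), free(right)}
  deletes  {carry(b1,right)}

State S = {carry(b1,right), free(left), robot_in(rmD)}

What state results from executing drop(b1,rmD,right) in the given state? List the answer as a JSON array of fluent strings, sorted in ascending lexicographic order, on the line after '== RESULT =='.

Progress:
  pre ⊆ S: {carry(b1,right), robot_in(rmD)} ⊆ S  — applicable
  S \ del = {free(left), robot_in(rmD)}
  ∪ add   = {ball_in(b1,rmD), free(left), free(right), robot_in(rmD)}

== RESULT ==
["ball_in(b1,rmD)", "free(left)", "free(right)", "robot_in(rmD)"]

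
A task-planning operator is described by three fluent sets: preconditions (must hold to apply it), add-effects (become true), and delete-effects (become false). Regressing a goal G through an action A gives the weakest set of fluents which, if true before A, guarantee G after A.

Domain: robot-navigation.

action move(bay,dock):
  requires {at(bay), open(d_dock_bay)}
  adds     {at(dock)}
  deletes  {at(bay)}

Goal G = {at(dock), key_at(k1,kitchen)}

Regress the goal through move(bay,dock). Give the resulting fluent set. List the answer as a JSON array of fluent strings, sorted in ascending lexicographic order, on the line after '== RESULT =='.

Compute (G \ add) ∪ pre:
  G ∩ del = {}  (empty — regression defined)
  G \ add = {at(dock), key_at(k1,kitchen)} \ {at(dock)} = {key_at(k1,kitchen)}
  ∪ pre   = {key_at(k1,kitchen)} ∪ {at(bay), open(d_dock_bay)}
          = {at(bay), key_at(k1,kitchen), open(d_dock_bay)}

== RESULT ==
["at(bay)", "key_at(k1,kitchen)", "open(d_dock_bay)"]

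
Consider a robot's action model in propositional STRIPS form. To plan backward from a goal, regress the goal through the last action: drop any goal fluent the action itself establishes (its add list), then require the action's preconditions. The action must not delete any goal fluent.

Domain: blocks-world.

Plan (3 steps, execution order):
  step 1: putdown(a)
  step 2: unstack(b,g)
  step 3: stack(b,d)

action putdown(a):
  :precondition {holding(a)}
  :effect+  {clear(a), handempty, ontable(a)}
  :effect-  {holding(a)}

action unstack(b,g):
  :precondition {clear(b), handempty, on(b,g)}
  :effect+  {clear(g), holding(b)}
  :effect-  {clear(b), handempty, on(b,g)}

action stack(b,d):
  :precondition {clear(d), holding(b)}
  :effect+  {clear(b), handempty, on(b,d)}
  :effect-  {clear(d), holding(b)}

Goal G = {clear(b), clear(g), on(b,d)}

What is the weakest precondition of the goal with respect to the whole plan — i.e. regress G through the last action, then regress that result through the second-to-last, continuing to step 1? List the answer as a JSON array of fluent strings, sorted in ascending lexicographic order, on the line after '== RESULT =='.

Regress step by step:
  through step 3 (stack(b,d)): drop {clear(b), on(b,d)}, keep {clear(g)}, require {clear(d), holding(b)}
    → {clear(d), clear(g), holding(b)}
  through step 2 (unstack(b,g)): drop {clear(g), holding(b)}, keep {clear(d)}, require {clear(b), handempty, on(b,g)}
    → {clear(b), clear(d), handempty, on(b,g)}
  through step 1 (putdown(a)): drop {handempty}, keep {clear(b), clear(d), on(b,g)}, require {holding(a)}
    → {clear(b), clear(d), holding(a), on(b,g)}

== RESULT ==
["clear(b)", "clear(d)", "holding(a)", "on(b,g)"]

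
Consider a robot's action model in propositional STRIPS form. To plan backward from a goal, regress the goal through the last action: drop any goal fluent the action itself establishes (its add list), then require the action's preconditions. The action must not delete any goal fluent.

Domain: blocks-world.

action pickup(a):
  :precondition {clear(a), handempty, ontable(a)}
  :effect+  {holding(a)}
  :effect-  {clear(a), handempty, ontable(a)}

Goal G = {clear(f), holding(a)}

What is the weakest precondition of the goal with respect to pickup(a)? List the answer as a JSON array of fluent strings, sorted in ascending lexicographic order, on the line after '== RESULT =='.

Regress:
  G ∩ del = {}  (empty — regression defined)
  G \ add = {clear(f), holding(a)} \ {holding(a)} = {clear(f)}
  ∪ pre   = {clear(f)} ∪ {clear(a), handempty, ontable(a)}
          = {clear(a), clear(f), handempty, ontable(a)}

== RESULT ==
["clear(a)", "clear(f)", "handempty", "ontable(a)"]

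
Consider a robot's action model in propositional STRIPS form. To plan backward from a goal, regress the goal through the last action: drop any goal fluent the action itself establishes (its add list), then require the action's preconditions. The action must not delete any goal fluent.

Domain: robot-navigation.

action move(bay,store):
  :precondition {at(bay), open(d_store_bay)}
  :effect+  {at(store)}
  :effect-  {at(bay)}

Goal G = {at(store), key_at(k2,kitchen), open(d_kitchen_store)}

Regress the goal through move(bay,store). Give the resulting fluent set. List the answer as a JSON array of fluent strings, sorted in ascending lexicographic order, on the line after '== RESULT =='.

Compute (G \ add) ∪ pre:
  G ∩ del = {}  (empty — regression defined)
  G \ add = {at(store), key_at(k2,kitchen), open(d_kitchen_store)} \ {at(store)} = {key_at(k2,kitchen), open(d_kitchen_store)}
  ∪ pre   = {key_at(k2,kitchen), open(d_kitchen_store)} ∪ {at(bay), open(d_store_bay)}
          = {at(bay), key_at(k2,kitchen), open(d_kitchen_store), open(d_store_bay)}

== RESULT ==
["at(bay)", "key_at(k2,kitchen)", "open(d_kitchen_store)", "open(d_store_bay)"]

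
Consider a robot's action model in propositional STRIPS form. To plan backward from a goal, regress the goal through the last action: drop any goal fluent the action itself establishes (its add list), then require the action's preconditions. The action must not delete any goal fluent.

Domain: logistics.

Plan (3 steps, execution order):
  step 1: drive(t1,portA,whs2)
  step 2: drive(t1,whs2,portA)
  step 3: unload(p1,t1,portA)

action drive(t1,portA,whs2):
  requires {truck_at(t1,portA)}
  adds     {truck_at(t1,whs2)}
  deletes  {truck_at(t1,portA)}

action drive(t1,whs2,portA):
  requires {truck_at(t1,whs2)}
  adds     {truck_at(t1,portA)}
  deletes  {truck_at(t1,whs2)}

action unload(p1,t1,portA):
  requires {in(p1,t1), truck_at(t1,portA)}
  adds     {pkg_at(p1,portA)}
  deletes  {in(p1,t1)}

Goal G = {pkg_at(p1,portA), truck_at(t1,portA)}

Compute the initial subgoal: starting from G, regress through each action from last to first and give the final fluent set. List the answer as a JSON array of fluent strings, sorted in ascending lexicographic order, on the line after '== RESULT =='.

Regress step by step:
  through step 3 (unload(p1,t1,portA)): drop {pkg_at(p1,portA)}, keep {truck_at(t1,portA)}, require {in(p1,t1), truck_at(t1,portA)}
    → {in(p1,t1), truck_at(t1,portA)}
  through step 2 (drive(t1,whs2,portA)): drop {truck_at(t1,portA)}, keep {in(p1,t1)}, require {truck_at(t1,whs2)}
    → {in(p1,t1), truck_at(t1,whs2)}
  through step 1 (drive(t1,portA,whs2)): drop {truck_at(t1,whs2)}, keep {in(p1,t1)}, require {truck_at(t1,portA)}
    → {in(p1,t1), truck_at(t1,portA)}

== RESULT ==
["in(p1,t1)", "truck_at(t1,portA)"]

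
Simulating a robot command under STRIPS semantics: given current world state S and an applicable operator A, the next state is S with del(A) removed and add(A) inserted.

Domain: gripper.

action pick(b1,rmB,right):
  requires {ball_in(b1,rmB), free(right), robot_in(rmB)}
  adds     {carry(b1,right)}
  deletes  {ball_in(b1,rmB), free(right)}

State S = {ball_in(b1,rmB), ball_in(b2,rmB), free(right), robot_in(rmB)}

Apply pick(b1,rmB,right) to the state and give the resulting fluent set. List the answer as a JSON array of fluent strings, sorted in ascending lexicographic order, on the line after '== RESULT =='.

Progress:
  pre ⊆ S: {ball_in(b1,rmB), free(right), robot_in(rmB)} ⊆ S  — applicable
  S \ del = {ball_in(b2,rmB), robot_in(rmB)}
  ∪ add   = {ball_in(b2,rmB), carry(b1,right), robot_in(rmB)}

== RESULT ==
["ball_in(b2,rmB)", "carry(b1,right)", "robot_in(rmB)"]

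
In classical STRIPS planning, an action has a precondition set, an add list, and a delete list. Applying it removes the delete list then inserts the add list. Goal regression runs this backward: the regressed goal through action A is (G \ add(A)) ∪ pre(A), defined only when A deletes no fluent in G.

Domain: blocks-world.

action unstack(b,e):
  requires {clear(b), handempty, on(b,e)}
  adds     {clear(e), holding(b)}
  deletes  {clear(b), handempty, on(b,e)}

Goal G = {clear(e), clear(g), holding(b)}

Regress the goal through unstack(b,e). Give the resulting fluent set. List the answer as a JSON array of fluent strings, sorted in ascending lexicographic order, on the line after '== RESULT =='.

Regress:
  G ∩ del = {}  (empty — regression defined)
  G \ add = {clear(e), clear(g), holding(b)} \ {clear(e), holding(b)} = {clear(g)}
  ∪ pre   = {clear(g)} ∪ {clear(b), handempty, on(b,e)}
          = {clear(b), clear(g), handempty, on(b,e)}

== RESULT ==
["clear(b)", "clear(g)", "handempty", "on(b,e)"]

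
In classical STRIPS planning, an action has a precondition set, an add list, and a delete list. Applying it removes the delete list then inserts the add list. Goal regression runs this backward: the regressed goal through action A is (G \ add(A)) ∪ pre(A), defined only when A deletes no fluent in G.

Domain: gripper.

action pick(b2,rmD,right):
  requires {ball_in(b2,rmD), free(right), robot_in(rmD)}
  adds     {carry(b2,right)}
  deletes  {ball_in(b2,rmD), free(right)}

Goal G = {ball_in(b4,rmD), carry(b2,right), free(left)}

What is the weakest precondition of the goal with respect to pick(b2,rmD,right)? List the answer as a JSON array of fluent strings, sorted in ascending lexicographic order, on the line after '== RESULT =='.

Compute (G \ add) ∪ pre:
  G ∩ del = {}  (empty — regression defined)
  G \ add = {ball_in(b4,rmD), carry(b2,right), free(left)} \ {carry(b2,right)} = {ball_in(b4,rmD), free(left)}
  ∪ pre   = {ball_in(b4,rmD), free(left)} ∪ {ball_in(b2,rmD), free(right), robot_in(rmD)}
          = {ball_in(b2,rmD), ball_in(b4,rmD), free(left), free(right), robot_in(rmD)}

== RESULT ==
["ball_in(b2,rmD)", "ball_in(b4,rmD)", "free(left)", "free(right)", "robot_in(rmD)"]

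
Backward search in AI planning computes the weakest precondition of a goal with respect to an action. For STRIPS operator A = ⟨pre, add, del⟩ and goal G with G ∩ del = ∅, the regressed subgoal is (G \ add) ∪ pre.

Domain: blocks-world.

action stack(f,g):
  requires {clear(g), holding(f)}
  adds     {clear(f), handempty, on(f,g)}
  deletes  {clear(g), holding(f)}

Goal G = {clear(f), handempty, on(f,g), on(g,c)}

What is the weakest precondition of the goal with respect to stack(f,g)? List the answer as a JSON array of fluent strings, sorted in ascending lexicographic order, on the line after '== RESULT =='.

Regress:
  G ∩ del = {}  (empty — regression defined)
  G \ add = {clear(f), handempty, on(f,g), on(g,c)} \ {clear(f), handempty, on(f,g)} = {on(g,c)}
  ∪ pre   = {on(g,c)} ∪ {clear(g), holding(f)}
          = {clear(g), holding(f), on(g,c)}

== RESULT ==
["clear(g)", "holding(f)", "on(g,c)"]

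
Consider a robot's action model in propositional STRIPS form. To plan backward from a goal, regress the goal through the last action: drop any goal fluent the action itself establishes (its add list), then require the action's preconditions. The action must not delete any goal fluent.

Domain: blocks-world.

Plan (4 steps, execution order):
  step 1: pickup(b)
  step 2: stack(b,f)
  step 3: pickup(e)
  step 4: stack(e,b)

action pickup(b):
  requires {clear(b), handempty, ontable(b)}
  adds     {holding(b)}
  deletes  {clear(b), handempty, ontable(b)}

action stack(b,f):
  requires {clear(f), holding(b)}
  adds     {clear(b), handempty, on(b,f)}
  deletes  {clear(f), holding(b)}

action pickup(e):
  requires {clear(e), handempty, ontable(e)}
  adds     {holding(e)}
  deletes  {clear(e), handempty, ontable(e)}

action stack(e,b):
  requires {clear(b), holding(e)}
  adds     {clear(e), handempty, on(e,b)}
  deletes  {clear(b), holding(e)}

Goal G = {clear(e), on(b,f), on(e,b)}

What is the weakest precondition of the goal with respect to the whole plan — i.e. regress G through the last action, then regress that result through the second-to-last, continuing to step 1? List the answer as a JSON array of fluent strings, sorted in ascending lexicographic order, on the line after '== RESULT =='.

Regress step by step:
  through step 4 (stack(e,b)): drop {clear(e), on(e,b)}, keep {on(b,f)}, require {clear(b), holding(e)}
    → {clear(b), holding(e), on(b,f)}
  through step 3 (pickup(e)): drop {holding(e)}, keep {clear(b), on(b,f)}, require {clear(e), handempty, ontable(e)}
    → {clear(b), clear(e), handempty, on(b,f), ontable(e)}
  through step 2 (stack(b,f)): drop {clear(b), handempty, on(b,f)}, keep {clear(e), ontable(e)}, require {clear(f), holding(b)}
    → {clear(e), clear(f), holding(b), ontable(e)}
  through step 1 (pickup(b)): drop {holding(b)}, keep {clear(e), clear(f), ontable(e)}, require {clear(b), handempty, ontable(b)}
    → {clear(b), clear(e), clear(f), handempty, ontable(b), ontable(e)}

== RESULT ==
["clear(b)", "clear(e)", "clear(f)", "handempty", "ontable(b)", "ontable(e)"]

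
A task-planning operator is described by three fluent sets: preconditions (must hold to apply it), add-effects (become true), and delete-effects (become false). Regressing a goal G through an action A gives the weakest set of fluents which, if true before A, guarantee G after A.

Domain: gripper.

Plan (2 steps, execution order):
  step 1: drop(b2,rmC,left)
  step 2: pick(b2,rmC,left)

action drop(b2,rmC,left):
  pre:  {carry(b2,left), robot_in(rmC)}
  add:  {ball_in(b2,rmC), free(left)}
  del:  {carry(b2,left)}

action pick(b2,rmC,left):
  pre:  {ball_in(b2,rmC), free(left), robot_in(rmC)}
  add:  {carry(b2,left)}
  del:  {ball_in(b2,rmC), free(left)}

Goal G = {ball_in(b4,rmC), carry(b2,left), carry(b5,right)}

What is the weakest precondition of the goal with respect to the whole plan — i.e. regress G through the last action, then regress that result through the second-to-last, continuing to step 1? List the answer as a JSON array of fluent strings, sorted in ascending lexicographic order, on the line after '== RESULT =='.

Regress step by step:
  through step 2 (pick(b2,rmC,left)): drop {carry(b2,left)}, keep {ball_in(b4,rmC), carry(b5,right)}, require {ball_in(b2,rmC), free(left), robot_in(rmC)}
    → {ball_in(b2,rmC), ball_in(b4,rmC), carry(b5,right), free(left), robot_in(rmC)}
  through step 1 (drop(b2,rmC,left)): drop {ball_in(b2,rmC), free(left)}, keep {ball_in(b4,rmC), carry(b5,right), robot_in(rmC)}, require {carry(b2,left), robot_in(rmC)}
    → {ball_in(b4,rmC), carry(b2,left), carry(b5,right), robot_in(rmC)}

== RESULT ==
["ball_in(b4,rmC)", "carry(b2,left)", "carry(b5,right)", "robot_in(rmC)"]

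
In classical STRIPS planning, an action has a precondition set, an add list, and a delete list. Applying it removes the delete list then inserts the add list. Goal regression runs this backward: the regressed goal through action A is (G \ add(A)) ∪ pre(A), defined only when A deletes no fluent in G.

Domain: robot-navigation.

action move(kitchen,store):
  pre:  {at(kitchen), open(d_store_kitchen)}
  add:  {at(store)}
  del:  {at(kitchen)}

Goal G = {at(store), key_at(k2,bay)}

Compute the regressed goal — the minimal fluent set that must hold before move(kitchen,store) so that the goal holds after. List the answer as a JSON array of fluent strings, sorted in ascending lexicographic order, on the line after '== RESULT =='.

Regress:
  G ∩ del = {}  (empty — regression defined)
  G \ add = {at(store), key_at(k2,bay)} \ {at(store)} = {key_at(k2,bay)}
  ∪ pre   = {key_at(k2,bay)} ∪ {at(kitchen), open(d_store_kitchen)}
          = {at(kitchen), key_at(k2,bay), open(d_store_kitchen)}

== RESULT ==
["at(kitchen)", "key_at(k2,bay)", "open(d_store_kitchen)"]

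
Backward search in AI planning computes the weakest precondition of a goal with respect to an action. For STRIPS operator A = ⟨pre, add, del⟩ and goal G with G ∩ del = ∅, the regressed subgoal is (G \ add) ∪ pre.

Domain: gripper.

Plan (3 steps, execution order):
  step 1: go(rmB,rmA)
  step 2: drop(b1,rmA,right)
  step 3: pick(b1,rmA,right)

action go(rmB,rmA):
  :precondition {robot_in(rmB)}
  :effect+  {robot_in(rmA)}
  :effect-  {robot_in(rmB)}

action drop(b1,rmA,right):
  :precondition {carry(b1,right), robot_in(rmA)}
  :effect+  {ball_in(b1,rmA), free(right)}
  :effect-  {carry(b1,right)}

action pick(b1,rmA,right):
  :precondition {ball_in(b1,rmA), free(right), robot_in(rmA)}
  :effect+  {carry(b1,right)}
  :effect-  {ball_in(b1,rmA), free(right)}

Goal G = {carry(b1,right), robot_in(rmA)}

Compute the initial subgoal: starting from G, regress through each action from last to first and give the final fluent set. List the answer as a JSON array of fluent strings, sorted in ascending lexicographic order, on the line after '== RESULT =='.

Work backward from the goal:
  through step 3 (pick(b1,rmA,right)): drop {carry(b1,right)}, keep {robot_in(rmA)}, require {ball_in(b1,rmA), free(right), robot_in(rmA)}
    → {ball_in(b1,rmA), free(right), robot_in(rmA)}
  through step 2 (drop(b1,rmA,right)): drop {ball_in(b1,rmA), free(right)}, keep {robot_in(rmA)}, require {carry(b1,right), robot_in(rmA)}
    → {carry(b1,right), robot_in(rmA)}
  through step 1 (go(rmB,rmA)): drop {robot_in(rmA)}, keep {carry(b1,right)}, require {robot_in(rmB)}
    → {carry(b1,right), robot_in(rmB)}

== RESULT ==
["carry(b1,right)", "robot_in(rmB)"]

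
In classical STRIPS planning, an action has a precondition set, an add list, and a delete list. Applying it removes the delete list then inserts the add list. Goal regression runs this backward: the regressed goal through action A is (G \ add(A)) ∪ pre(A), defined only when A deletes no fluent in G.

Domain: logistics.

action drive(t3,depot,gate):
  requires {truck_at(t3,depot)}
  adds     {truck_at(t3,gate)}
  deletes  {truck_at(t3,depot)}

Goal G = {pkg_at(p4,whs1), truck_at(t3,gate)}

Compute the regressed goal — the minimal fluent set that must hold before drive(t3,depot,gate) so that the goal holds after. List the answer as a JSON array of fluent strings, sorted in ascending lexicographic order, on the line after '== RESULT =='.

Regress:
  G ∩ del = {}  (empty — regression defined)
  G \ add = {pkg_at(p4,whs1), truck_at(t3,gate)} \ {truck_at(t3,gate)} = {pkg_at(p4,whs1)}
  ∪ pre   = {pkg_at(p4,whs1)} ∪ {truck_at(t3,depot)}
          = {pkg_at(p4,whs1), truck_at(t3,depot)}

== RESULT ==
["pkg_at(p4,whs1)", "truck_at(t3,depot)"]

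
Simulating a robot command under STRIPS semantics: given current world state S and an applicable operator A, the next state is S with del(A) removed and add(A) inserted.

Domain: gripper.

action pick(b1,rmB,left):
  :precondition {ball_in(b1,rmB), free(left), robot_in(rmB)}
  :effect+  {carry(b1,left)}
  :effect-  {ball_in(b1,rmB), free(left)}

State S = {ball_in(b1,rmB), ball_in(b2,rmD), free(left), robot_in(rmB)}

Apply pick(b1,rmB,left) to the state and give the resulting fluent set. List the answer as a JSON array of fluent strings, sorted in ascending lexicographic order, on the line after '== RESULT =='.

Progress:
  pre ⊆ S: {ball_in(b1,rmB), free(left), robot_in(rmB)} ⊆ S  — applicable
  S \ del = {ball_in(b2,rmD), robot_in(rmB)}
  ∪ add   = {ball_in(b2,rmD), carry(b1,left), robot_in(rmB)}

== RESULT ==
["ball_in(b2,rmD)", "carry(b1,left)", "robot_in(rmB)"]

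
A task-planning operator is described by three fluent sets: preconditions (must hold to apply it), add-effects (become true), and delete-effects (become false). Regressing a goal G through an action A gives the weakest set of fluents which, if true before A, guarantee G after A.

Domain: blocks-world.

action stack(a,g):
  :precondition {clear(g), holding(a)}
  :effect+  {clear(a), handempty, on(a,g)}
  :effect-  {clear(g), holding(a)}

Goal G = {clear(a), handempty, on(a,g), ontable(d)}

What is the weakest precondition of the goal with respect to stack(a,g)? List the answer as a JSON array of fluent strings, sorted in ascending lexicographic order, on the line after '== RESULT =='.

Compute (G \ add) ∪ pre:
  G ∩ del = {}  (empty — regression defined)
  G \ add = {clear(a), handempty, on(a,g), ontable(d)} \ {clear(a), handempty, on(a,g)} = {ontable(d)}
  ∪ pre   = {ontable(d)} ∪ {clear(g), holding(a)}
          = {clear(g), holding(a), ontable(d)}

== RESULT ==
["clear(g)", "holding(a)", "ontable(d)"]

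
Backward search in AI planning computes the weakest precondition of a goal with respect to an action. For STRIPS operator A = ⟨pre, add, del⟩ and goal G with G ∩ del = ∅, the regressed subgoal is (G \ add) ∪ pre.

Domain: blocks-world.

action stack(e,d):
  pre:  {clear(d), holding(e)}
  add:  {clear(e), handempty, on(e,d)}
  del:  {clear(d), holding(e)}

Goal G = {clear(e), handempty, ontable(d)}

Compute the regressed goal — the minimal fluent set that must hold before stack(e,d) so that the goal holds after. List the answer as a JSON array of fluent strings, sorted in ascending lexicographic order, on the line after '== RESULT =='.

Regress:
  G ∩ del = {}  (empty — regression defined)
  G \ add = {clear(e), handempty, ontable(d)} \ {clear(e), handempty, on(e,d)} = {ontable(d)}
  ∪ pre   = {ontable(d)} ∪ {clear(d), holding(e)}
          = {clear(d), holding(e), ontable(d)}

== RESULT ==
["clear(d)", "holding(e)", "ontable(d)"]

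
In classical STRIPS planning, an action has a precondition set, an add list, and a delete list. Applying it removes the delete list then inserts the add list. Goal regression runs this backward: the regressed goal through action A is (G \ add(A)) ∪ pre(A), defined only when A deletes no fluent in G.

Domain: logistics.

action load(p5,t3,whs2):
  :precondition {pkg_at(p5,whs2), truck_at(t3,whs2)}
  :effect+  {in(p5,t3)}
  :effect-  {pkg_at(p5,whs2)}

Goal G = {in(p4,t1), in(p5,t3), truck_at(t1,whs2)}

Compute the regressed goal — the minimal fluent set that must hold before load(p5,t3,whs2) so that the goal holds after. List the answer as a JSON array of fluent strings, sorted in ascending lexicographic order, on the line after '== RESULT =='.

Compute (G \ add) ∪ pre:
  G ∩ del = {}  (empty — regression defined)
  G \ add = {in(p4,t1), in(p5,t3), truck_at(t1,whs2)} \ {in(p5,t3)} = {in(p4,t1), truck_at(t1,whs2)}
  ∪ pre   = {in(p4,t1), truck_at(t1,whs2)} ∪ {pkg_at(p5,whs2), truck_at(t3,whs2)}
          = {in(p4,t1), pkg_at(p5,whs2), truck_at(t1,whs2), truck_at(t3,whs2)}

== RESULT ==
["in(p4,t1)", "pkg_at(p5,whs2)", "truck_at(t1,whs2)", "truck_at(t3,whs2)"]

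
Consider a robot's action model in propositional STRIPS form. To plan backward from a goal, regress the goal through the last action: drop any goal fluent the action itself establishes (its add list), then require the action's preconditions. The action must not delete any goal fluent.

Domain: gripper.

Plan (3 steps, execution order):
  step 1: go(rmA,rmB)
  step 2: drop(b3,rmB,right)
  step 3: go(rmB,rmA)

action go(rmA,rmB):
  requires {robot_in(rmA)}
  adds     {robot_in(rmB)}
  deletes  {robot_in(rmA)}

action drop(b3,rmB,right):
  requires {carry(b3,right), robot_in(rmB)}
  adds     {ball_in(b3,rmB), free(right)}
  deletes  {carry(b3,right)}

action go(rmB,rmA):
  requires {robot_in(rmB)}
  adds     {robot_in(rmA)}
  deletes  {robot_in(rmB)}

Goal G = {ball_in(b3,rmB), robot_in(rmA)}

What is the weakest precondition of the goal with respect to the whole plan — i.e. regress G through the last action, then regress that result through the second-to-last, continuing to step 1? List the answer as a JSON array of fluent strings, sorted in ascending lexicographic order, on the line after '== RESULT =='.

Regress step by step:
  through step 3 (go(rmB,rmA)): drop {robot_in(rmA)}, keep {ball_in(b3,rmB)}, require {robot_in(rmB)}
    → {ball_in(b3,rmB), robot_in(rmB)}
  through step 2 (drop(b3,rmB,right)): drop {ball_in(b3,rmB)}, keep {robot_in(rmB)}, require {carry(b3,right), robot_in(rmB)}
    → {carry(b3,right), robot_in(rmB)}
  through step 1 (go(rmA,rmB)): drop {robot_in(rmB)}, keep {carry(b3,right)}, require {robot_in(rmA)}
    → {carry(b3,right), robot_in(rmA)}

== RESULT ==
["carry(b3,right)", "robot_in(rmA)"]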